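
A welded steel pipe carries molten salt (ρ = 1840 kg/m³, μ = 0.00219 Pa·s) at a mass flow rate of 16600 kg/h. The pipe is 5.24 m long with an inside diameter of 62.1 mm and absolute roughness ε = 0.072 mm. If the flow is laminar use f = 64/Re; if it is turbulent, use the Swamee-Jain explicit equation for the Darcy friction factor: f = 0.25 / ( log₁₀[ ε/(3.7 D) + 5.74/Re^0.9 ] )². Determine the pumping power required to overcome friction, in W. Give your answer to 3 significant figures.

P ≈ 3.35 W

ṁ = 16600 kg/h = 16600/3600 = 4.611 kg/s.
A = πD²/4 = π(0.0621)²/4 = 0.003029 m²; mean velocity V = ṁ/(ρA) = 4.611/(1840 · 0.003029) = 0.8274 m/s.
Reynolds number Re = ρVD/μ = 1840 · 0.8274 · 0.0621 / 0.00219 = 4.317e+04.
Re > 4000 → turbulent. Relative roughness ε/D = 7.2e-05/0.0621 = 0.00116. Swamee-Jain: f = 0.25/(log₁₀[0.00116/3.7 + 5.74/4.317e+04^0.9])² = 0.25/(log₁₀[0.000313 + 0.000387])² = 0.25/(-3.155)² = 0.02512.
Darcy-Weisbach: ΔP = f(L/D)(ρV²/2) = 0.02512·(5.24/0.0621)·(1840·0.8274²/2) = 0.02512·84.38·629.8 = 1335 Pa.
Q = ṁ/ρ = 4.611/1840 = 0.002506 m³/s.
Pumping power P = QΔP = 0.002506·1335 = 3.345 W = 3.35 W.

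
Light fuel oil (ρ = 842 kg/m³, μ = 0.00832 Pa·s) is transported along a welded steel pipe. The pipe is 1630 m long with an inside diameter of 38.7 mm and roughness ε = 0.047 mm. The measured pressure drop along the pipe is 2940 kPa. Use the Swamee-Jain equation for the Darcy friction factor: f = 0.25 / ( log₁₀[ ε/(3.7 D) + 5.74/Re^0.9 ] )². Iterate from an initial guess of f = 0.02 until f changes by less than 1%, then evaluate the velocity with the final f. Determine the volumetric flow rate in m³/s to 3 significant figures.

Q ≈ 0.00259 m³/s

Rearranging Darcy-Weisbach: V = √(2·ΔP·D/(f·L·ρ)). With ε/D = 4.7e-05/0.0387 = 0.00121, iterate starting from f = 0.02:
  f = 0.02 → V = √(2·2.94e+06·0.0387/(0.02·1630·842)) = 2.879 m/s; Re = ρVD/μ = 1.128e+04; f → 0.03212
  f = 0.03212 → V = 2.272 m/s; Re = 8898; f → 0.03393
  f = 0.03393 → V = 2.211 m/s; Re = 8658; f → 0.03415
Converged (Δf/f < 1%). With the final f = 0.03415: V = √(2·2.94e+06·0.0387/(0.03415·1630·842)) = 2.203 m/s.
Q = V·A = 2.203·(π/4·0.0387²) = 0.002592 m³/s = 0.00259 m³/s.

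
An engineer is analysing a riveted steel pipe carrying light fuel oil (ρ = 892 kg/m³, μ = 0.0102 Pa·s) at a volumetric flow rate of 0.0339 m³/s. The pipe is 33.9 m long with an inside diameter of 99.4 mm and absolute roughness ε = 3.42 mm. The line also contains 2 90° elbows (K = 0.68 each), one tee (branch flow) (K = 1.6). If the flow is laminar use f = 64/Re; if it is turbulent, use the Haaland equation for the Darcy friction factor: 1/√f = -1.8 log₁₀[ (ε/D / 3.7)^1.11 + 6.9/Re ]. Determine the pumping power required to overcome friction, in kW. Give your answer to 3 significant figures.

Cross-sectional area A = πD²/4 = π(0.0994)²/4 = 0.00776 m²; mean velocity V = Q/A = 0.0339/0.00776 = 4.369 m/s.
Reynolds number Re = ρVD/μ = 892 · 4.369 · 0.0994 / 0.0102 = 3.797e+04.
Re > 4000 → turbulent. Relative roughness ε/D = 0.00342/0.0994 = 0.0344. Haaland: 1/√f = -1.8 log₁₀[(0.0344/3.7)^1.11 + 6.9/3.797e+04] = -1.8 log₁₀[0.00556 + 0.000182] = 4.034, so f = 0.06145.
Total minor-loss coefficient ΣK = 2·0.68 + 1·1.6 = 2.96.
ΔP = [f·L/D + ΣK]·(ρV²/2) = [0.06145·33.9/0.0994 + 2.96]·(892·4.369²/2) = [20.96 + 2.96]·8512 = 2.036e+05 Pa.
Pumping power P = QΔP = 0.0339·2.036e+05 = 6901 W = 6.90 kW.

P ≈ 6.90 kW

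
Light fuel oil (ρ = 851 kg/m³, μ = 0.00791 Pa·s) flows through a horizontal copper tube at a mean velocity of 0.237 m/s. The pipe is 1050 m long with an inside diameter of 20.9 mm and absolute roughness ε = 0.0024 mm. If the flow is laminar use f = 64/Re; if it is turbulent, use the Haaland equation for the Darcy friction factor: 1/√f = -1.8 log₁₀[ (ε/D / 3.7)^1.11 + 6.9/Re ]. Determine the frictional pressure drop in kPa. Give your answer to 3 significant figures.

Reynolds number Re = ρVD/μ = 851 · 0.237 · 0.0209 / 0.00791 = 532.9.
Re < 2300 → laminar flow, so f = 64/Re = 64/532.9 = 0.1201 (the turbulent correlation is not needed).
Darcy-Weisbach: ΔP = f(L/D)(ρV²/2) = 0.1201·(1050/0.0209)·(851·0.237²/2) = 0.1201·5.024e+04·23.9 = 1.442e+05 Pa.
ΔP = 1.442e+05 Pa = 144 kPa.

ΔP ≈ 144 kPa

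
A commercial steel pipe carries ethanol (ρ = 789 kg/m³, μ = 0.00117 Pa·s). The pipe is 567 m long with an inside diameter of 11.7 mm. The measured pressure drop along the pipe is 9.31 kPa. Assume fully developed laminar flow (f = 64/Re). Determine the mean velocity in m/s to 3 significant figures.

For laminar flow, f = 64/Re with Re = ρVD/μ, so Darcy-Weisbach reduces to ΔP = 32μLV/D². Solving for V: V = ΔP·D²/(32μL) = 9310·(0.0117)²/(32·0.00117·567) = 0.06003 m/s.
Check: Re = ρVD/μ = 789·0.06003·0.0117/0.00117 = 473.7 < 2300, so the laminar assumption holds.

V ≈ 0.0600 m/s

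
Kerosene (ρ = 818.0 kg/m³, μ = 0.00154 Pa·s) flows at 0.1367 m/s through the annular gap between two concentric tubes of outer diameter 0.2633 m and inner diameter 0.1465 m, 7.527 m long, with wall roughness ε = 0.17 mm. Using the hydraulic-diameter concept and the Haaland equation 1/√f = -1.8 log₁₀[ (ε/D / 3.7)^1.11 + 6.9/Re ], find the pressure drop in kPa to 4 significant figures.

Hydraulic diameter D_h = 4A/P = D_o - D_i = 0.2633 - 0.1465 = 0.1168 m.
Re = ρVD_h/μ = 818·0.1367·0.1168/0.00154 = 8481.
ε/D_h = 0.00017/0.1168 = 0.00146; Haaland gives 1/√f = -1.8 log₁₀[0.000166+0.000814] = 5.416, so f = 0.03409.
ΔP = f(L/D_h)(ρV²/2) = 0.03409·7.527/0.1168·7.643 = 16.79 Pa.
ΔP = 0.01679 kPa.

ΔP ≈ 0.01679 kPa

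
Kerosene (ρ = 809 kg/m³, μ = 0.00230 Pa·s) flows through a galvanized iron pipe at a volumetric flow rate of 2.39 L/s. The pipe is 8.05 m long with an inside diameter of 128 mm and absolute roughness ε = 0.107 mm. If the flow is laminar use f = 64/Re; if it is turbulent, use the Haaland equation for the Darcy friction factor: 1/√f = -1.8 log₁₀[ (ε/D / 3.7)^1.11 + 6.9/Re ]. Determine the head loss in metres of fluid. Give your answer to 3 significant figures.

Q = 2.39 L/s = 2.39/1000 = 0.00239 m³/s.
Cross-sectional area A = πD²/4 = π(0.128)²/4 = 0.01287 m²; mean velocity V = Q/A = 0.00239/0.01287 = 0.1857 m/s.
Reynolds number Re = ρVD/μ = 809 · 0.1857 · 0.128 / 0.0023 = 8362.
Re > 4000 → turbulent. Relative roughness ε/D = 0.000107/0.128 = 0.000836. Haaland: 1/√f = -1.8 log₁₀[(0.000836/3.7)^1.11 + 6.9/8362] = -1.8 log₁₀[8.97e-05 + 0.000825] = 5.47, so f = 0.03343.
Darcy-Weisbach: ΔP = f(L/D)(ρV²/2) = 0.03343·(8.05/0.128)·(809·0.1857²/2) = 0.03343·62.89·13.95 = 29.33 Pa.
Head loss h_f = ΔP/(ρg) = 29.33/(809·9.81) = 0.00370 m.

h_f ≈ 0.00370 m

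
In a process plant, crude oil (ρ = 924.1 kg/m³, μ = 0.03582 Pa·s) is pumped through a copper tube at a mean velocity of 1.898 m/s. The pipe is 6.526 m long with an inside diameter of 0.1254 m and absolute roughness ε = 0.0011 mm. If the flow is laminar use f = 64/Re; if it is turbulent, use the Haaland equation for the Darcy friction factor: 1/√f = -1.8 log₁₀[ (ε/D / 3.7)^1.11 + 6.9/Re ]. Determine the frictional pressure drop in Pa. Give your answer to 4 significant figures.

ΔP ≈ 3074 Pa

Reynolds number Re = ρVD/μ = 924.1 · 1.898 · 0.1254 / 0.0358 = 6140.
Re > 4000 → turbulent. Relative roughness ε/D = 1.1e-06/0.1254 = 8.77e-06. Haaland: 1/√f = -1.8 log₁₀[(8.77e-06/3.7)^1.11 + 6.9/6140] = -1.8 log₁₀[5.7e-07 + 0.00112] = 5.308, so f = 0.03549.
Darcy-Weisbach: ΔP = f(L/D)(ρV²/2) = 0.03549·(6.526/0.1254)·(924.1·1.898²/2) = 0.03549·52.04·1664 = 3074 Pa.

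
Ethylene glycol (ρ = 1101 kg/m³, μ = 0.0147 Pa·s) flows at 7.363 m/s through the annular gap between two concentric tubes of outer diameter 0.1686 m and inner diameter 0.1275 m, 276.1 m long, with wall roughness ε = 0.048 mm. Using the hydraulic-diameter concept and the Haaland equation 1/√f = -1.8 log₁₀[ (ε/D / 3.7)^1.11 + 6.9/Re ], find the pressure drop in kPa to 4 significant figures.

ΔP ≈ 5474 kPa

Hydraulic diameter D_h = 4A/P = D_o - D_i = 0.1686 - 0.1275 = 0.0411 m.
Re = ρVD_h/μ = 1101·7.363·0.0411/0.0147 = 2.267e+04.
ε/D_h = 4.8e-05/0.0411 = 0.00117; Haaland gives 1/√f = -1.8 log₁₀[0.00013+0.000304] = 6.052, so f = 0.02731.
ΔP = f(L/D_h)(ρV²/2) = 0.02731·276.1/0.0411·2.984e+04 = 5.474e+06 Pa.
ΔP = 5474 kPa.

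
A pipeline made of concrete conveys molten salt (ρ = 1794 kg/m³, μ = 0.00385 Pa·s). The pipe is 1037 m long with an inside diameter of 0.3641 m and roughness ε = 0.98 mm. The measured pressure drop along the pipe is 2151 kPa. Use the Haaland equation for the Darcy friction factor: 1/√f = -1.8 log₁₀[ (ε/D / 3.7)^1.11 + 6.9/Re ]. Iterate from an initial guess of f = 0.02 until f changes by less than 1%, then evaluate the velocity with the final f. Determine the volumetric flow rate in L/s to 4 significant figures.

Rearranging Darcy-Weisbach: V = √(2·ΔP·D/(f·L·ρ)). With ε/D = 0.00098/0.3641 = 0.00269, iterate starting from f = 0.02:
  f = 0.02 → V = √(2·2.151e+06·0.3641/(0.02·1037·1794)) = 6.488 m/s; Re = ρVD/μ = 1.101e+06; f → 0.02556
  f = 0.02556 → V = 5.74 m/s; Re = 9.738e+05; f → 0.02557
Converged (Δf/f < 1%). With the final f = 0.02557: V = √(2·2.151e+06·0.3641/(0.02557·1037·1794)) = 5.738 m/s.
Q = V·A = 5.738·(π/4·0.3641²) = 0.5974 m³/s = 597.4 L/s.

Q ≈ 597.4 L/s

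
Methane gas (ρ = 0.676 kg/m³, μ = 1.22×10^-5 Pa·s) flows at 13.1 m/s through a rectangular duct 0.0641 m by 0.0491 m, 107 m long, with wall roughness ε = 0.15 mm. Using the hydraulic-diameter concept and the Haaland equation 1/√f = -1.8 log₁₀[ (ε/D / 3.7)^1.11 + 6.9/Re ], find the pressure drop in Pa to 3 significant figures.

Hydraulic diameter D_h = 4A/P = 4·(0.0641·0.0491)/(2·(0.0641+0.0491)) = 0.01259/0.2264 = 0.05561 m.
Re = ρVD_h/μ = 0.676·13.1·0.05561/1.22e-05 = 4.036e+04.
ε/D_h = 0.00015/0.05561 = 0.0027; Haaland gives 1/√f = -1.8 log₁₀[0.000329+0.000171] = 5.941, so f = 0.02833.
ΔP = f(L/D_h)(ρV²/2) = 0.02833·107/0.05561·58 = 3162 Pa.

ΔP ≈ 3160 Pa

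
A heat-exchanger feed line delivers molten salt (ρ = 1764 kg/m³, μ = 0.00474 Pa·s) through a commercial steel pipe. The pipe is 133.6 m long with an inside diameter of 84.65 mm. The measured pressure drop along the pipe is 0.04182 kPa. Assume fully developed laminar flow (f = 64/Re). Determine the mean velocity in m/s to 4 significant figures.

For laminar flow, f = 64/Re with Re = ρVD/μ, so Darcy-Weisbach reduces to ΔP = 32μLV/D². Solving for V: V = ΔP·D²/(32μL) = 41.82·(0.08465)²/(32·0.00474·133.6) = 0.01479 m/s.
Check: Re = ρVD/μ = 1764·0.01479·0.08465/0.00474 = 465.9 < 2300, so the laminar assumption holds.

V ≈ 0.01479 m/s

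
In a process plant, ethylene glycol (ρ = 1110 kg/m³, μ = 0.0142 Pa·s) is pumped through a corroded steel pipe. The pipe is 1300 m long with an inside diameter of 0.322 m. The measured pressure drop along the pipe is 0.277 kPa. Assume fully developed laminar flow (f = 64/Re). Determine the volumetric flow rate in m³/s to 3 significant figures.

Q ≈ 0.00396 m³/s

For laminar flow, f = 64/Re with Re = ρVD/μ, so Darcy-Weisbach reduces to ΔP = 32μLV/D². Solving for V: V = ΔP·D²/(32μL) = 277·(0.322)²/(32·0.0142·1300) = 0.04862 m/s.
Check: Re = ρVD/μ = 1110·0.04862·0.322/0.0142 = 1224 < 2300, so the laminar assumption holds.
Q = V·A = 0.04862·(π/4·0.322²) = 0.003959 m³/s = 0.00396 m³/s.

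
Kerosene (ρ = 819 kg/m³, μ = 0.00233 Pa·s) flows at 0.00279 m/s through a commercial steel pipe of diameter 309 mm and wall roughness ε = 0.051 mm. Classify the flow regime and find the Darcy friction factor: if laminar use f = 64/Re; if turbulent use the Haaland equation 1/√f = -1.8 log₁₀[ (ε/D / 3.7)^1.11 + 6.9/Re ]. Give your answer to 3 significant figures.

Re = ρVD/μ = 819·0.00279·0.309/0.00233 = 303.
Re < 2300 → laminar, so f = 64/Re = 0.2112 (roughness is irrelevant in laminar flow).

f ≈ 0.211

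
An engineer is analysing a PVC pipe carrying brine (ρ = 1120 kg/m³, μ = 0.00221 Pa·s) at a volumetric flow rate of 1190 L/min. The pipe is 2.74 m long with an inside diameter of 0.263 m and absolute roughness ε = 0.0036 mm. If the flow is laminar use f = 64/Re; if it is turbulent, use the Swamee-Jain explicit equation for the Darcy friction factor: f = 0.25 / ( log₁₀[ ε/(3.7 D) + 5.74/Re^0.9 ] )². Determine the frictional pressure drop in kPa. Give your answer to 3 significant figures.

ΔP ≈ 0.0163 kPa

Q = 1190 L/min = 1190/60000 = 0.01983 m³/s.
Cross-sectional area A = πD²/4 = π(0.263)²/4 = 0.05433 m²; mean velocity V = Q/A = 0.01983/0.05433 = 0.3651 m/s.
Reynolds number Re = ρVD/μ = 1120 · 0.3651 · 0.263 / 0.00221 = 4.866e+04.
Re > 4000 → turbulent. Relative roughness ε/D = 3.6e-06/0.263 = 1.37e-05. Swamee-Jain: f = 0.25/(log₁₀[1.37e-05/3.7 + 5.74/4.866e+04^0.9])² = 0.25/(log₁₀[3.7e-06 + 0.000347])² = 0.25/(-3.455)² = 0.02094.
Darcy-Weisbach: ΔP = f(L/D)(ρV²/2) = 0.02094·(2.74/0.263)·(1120·0.3651²/2) = 0.02094·10.42·74.64 = 16.29 Pa.
ΔP = 16.29 Pa = 0.0163 kPa.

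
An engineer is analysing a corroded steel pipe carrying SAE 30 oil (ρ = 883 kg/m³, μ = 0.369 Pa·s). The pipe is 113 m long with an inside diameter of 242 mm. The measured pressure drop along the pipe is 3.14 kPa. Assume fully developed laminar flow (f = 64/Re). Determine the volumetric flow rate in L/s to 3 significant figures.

For laminar flow, f = 64/Re with Re = ρVD/μ, so Darcy-Weisbach reduces to ΔP = 32μLV/D². Solving for V: V = ΔP·D²/(32μL) = 3140·(0.242)²/(32·0.369·113) = 0.1378 m/s.
Check: Re = ρVD/μ = 883·0.1378·0.242/0.369 = 79.81 < 2300, so the laminar assumption holds.
Q = V·A = 0.1378·(π/4·0.242²) = 0.006339 m³/s = 6.34 L/s.

Q ≈ 6.34 L/s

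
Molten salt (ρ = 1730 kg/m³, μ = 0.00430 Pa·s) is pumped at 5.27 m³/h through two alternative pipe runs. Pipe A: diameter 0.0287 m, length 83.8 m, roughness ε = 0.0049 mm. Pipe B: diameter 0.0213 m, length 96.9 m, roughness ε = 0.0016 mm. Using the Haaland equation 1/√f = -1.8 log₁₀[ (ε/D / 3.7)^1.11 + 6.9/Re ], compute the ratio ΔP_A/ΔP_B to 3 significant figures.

Pipe A: V = Q/A = 0.001464/0.0006469 = 2.263 m/s; Re = 2.613e+04; ε/D = 0.000171; Haaland → f = 0.02444; ΔP_A = f(L/D)(ρV²/2) = 3.161e+05 Pa.
Pipe B: V = Q/A = 0.001464/0.0003563 = 4.108 m/s; Re = 3.521e+04; ε/D = 7.51e-05; Haaland → f = 0.02262; ΔP_B = f(L/D)(ρV²/2) = 1.502e+06 Pa.
ΔP_A/ΔP_B = 3.161e+05/1.502e+06 = 0.210.

ΔP_A/ΔP_B ≈ 0.210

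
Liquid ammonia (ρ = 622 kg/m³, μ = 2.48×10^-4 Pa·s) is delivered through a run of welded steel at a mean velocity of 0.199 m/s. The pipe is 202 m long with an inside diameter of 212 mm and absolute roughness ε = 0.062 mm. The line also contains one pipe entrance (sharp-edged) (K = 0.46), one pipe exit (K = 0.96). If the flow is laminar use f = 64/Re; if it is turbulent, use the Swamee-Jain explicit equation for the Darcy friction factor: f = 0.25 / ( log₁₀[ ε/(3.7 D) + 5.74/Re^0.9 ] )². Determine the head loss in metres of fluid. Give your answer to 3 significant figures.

h_f ≈ 0.0400 m

Reynolds number Re = ρVD/μ = 622 · 0.199 · 0.212 / 0.000248 = 1.058e+05.
Re > 4000 → turbulent. Relative roughness ε/D = 6.2e-05/0.212 = 0.000292. Swamee-Jain: f = 0.25/(log₁₀[0.000292/3.7 + 5.74/1.058e+05^0.9])² = 0.25/(log₁₀[7.9e-05 + 0.000173])² = 0.25/(-3.599)² = 0.0193.
Total minor-loss coefficient ΣK = 1·0.46 + 1·0.96 = 1.42.
ΔP = [f·L/D + ΣK]·(ρV²/2) = [0.0193·202/0.212 + 1.42]·(622·0.199²/2) = [18.39 + 1.42]·12.32 = 243.9 Pa.
Head loss h_f = ΔP/(ρg) = 243.9/(622·9.81) = 0.0400 m.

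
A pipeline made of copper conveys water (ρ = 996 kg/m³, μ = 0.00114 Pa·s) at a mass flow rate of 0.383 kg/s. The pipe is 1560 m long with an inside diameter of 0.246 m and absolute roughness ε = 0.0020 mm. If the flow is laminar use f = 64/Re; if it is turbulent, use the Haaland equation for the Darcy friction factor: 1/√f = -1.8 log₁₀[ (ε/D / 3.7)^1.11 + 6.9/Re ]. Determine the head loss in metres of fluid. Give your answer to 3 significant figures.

A = πD²/4 = π(0.246)²/4 = 0.04753 m²; mean velocity V = ṁ/(ρA) = 0.383/(996 · 0.04753) = 0.008091 m/s.
Reynolds number Re = ρVD/μ = 996 · 0.008091 · 0.246 / 0.00114 = 1739.
Re < 2300 → laminar flow, so f = 64/Re = 64/1739 = 0.03681 (the turbulent correlation is not needed).
Darcy-Weisbach: ΔP = f(L/D)(ρV²/2) = 0.03681·(1560/0.246)·(996·0.008091²/2) = 0.03681·6341·0.0326 = 7.608 Pa.
Head loss h_f = ΔP/(ρg) = 7.608/(996·9.81) = 7.79×10^-4 m.

h_f ≈ 7.79×10^-4 m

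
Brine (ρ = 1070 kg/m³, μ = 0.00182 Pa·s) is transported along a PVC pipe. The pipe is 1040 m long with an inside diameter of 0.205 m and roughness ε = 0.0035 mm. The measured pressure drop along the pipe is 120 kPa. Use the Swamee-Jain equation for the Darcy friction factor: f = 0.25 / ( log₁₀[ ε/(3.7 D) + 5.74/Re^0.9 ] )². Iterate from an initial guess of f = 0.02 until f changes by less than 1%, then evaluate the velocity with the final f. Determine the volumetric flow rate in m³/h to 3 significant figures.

Q ≈ 200 m³/h

Rearranging Darcy-Weisbach: V = √(2·ΔP·D/(f·L·ρ)). With ε/D = 3.5e-06/0.205 = 1.71e-05, iterate starting from f = 0.02:
  f = 0.02 → V = √(2·1.2e+05·0.205/(0.02·1040·1070)) = 1.487 m/s; Re = ρVD/μ = 1.792e+05; f → 0.01602
  f = 0.01602 → V = 1.661 m/s; Re = 2.002e+05; f → 0.01569
  f = 0.01569 → V = 1.679 m/s; Re = 2.023e+05; f → 0.01565
Converged (Δf/f < 1%). With the final f = 0.01565: V = √(2·1.2e+05·0.205/(0.01565·1040·1070)) = 1.681 m/s.
Q = V·A = 1.681·(π/4·0.205²) = 0.05547 m³/s = 200 m³/h.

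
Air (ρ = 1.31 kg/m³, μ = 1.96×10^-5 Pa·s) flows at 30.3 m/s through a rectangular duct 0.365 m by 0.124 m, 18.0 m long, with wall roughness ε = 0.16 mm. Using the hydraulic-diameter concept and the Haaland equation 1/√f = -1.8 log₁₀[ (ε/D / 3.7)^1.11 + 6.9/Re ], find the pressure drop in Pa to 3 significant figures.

Hydraulic diameter D_h = 4A/P = 4·(0.365·0.124)/(2·(0.365+0.124)) = 0.181/0.978 = 0.1851 m.
Re = ρVD_h/μ = 1.31·30.3·0.1851/1.96e-05 = 3.749e+05.
ε/D_h = 0.00016/0.1851 = 0.000864; Haaland gives 1/√f = -1.8 log₁₀[9.31e-05+1.84e-05] = 7.115, so f = 0.01976.
ΔP = f(L/D_h)(ρV²/2) = 0.01976·18/0.1851·601.3 = 1155 Pa.

ΔP ≈ 1160 Pa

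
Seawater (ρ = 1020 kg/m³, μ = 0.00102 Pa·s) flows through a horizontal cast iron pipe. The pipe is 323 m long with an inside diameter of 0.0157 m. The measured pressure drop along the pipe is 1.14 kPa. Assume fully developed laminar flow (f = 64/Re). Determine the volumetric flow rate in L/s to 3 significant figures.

For laminar flow, f = 64/Re with Re = ρVD/μ, so Darcy-Weisbach reduces to ΔP = 32μLV/D². Solving for V: V = ΔP·D²/(32μL) = 1140·(0.0157)²/(32·0.00102·323) = 0.02665 m/s.
Check: Re = ρVD/μ = 1020·0.02665·0.0157/0.00102 = 418.5 < 2300, so the laminar assumption holds.
Q = V·A = 0.02665·(π/4·0.0157²) = 5.16e-06 m³/s = 0.00516 L/s.

Q ≈ 0.00516 L/s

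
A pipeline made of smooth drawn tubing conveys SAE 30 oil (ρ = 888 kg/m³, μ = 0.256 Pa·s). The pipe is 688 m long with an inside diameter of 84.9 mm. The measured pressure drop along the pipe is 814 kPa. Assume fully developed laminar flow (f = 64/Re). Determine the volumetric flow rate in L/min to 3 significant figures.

For laminar flow, f = 64/Re with Re = ρVD/μ, so Darcy-Weisbach reduces to ΔP = 32μLV/D². Solving for V: V = ΔP·D²/(32μL) = 8.14e+05·(0.0849)²/(32·0.256·688) = 1.041 m/s.
Check: Re = ρVD/μ = 888·1.041·0.0849/0.256 = 306.6 < 2300, so the laminar assumption holds.
Q = V·A = 1.041·(π/4·0.0849²) = 0.005893 m³/s = 354 L/min.

Q ≈ 354 L/min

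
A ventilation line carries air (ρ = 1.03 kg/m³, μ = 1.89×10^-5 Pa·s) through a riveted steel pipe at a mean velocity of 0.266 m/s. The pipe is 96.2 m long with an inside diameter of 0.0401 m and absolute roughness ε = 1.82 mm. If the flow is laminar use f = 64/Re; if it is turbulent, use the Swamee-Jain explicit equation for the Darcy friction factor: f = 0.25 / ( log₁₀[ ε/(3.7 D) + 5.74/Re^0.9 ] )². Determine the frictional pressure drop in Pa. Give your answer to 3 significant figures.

ΔP ≈ 9.62 Pa

Reynolds number Re = ρVD/μ = 1.03 · 0.266 · 0.0401 / 1.89e-05 = 581.3.
Re < 2300 → laminar flow, so f = 64/Re = 64/581.3 = 0.1101 (the turbulent correlation is not needed).
Darcy-Weisbach: ΔP = f(L/D)(ρV²/2) = 0.1101·(96.2/0.0401)·(1.03·0.266²/2) = 0.1101·2399·0.03644 = 9.625 Pa.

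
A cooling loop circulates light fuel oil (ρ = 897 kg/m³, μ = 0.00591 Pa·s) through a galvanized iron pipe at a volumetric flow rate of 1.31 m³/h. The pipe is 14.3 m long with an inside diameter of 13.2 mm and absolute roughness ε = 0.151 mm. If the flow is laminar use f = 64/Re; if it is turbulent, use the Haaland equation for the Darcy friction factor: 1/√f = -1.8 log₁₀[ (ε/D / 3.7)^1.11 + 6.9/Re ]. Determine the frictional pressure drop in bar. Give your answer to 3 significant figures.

ΔP ≈ 1.65 bar

Q = 1.31 m³/h = 1.31/3600 = 0.0003639 m³/s.
Cross-sectional area A = πD²/4 = π(0.0132)²/4 = 0.0001368 m²; mean velocity V = Q/A = 0.0003639/0.0001368 = 2.659 m/s.
Reynolds number Re = ρVD/μ = 897 · 2.659 · 0.0132 / 0.00591 = 5327.
Re > 4000 → turbulent. Relative roughness ε/D = 0.000151/0.0132 = 0.0114. Haaland: 1/√f = -1.8 log₁₀[(0.0114/3.7)^1.11 + 6.9/5327] = -1.8 log₁₀[0.00164 + 0.0013] = 4.559, so f = 0.04811.
Darcy-Weisbach: ΔP = f(L/D)(ρV²/2) = 0.04811·(14.3/0.0132)·(897·2.659²/2) = 0.04811·1083·3171 = 1.653e+05 Pa.
ΔP = 1.653e+05 Pa = 1.65 bar.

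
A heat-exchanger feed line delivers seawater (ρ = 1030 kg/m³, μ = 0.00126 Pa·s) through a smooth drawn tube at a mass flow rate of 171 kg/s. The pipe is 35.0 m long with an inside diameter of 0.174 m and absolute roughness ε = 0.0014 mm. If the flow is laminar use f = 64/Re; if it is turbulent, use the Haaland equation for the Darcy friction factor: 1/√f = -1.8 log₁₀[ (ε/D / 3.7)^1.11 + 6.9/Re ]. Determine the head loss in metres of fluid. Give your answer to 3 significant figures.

A = πD²/4 = π(0.174)²/4 = 0.02378 m²; mean velocity V = ṁ/(ρA) = 171/(1030 · 0.02378) = 6.982 m/s.
Reynolds number Re = ρVD/μ = 1030 · 6.982 · 0.174 / 0.00126 = 9.931e+05.
Re > 4000 → turbulent. Relative roughness ε/D = 1.4e-06/0.174 = 8.05e-06. Haaland: 1/√f = -1.8 log₁₀[(8.05e-06/3.7)^1.11 + 6.9/9.931e+05] = -1.8 log₁₀[5.18e-07 + 6.95e-06] = 9.228, so f = 0.01174.
Darcy-Weisbach: ΔP = f(L/D)(ρV²/2) = 0.01174·(35/0.174)·(1030·6.982²/2) = 0.01174·201.1·2.51e+04 = 5.929e+04 Pa.
Head loss h_f = ΔP/(ρg) = 5.929e+04/(1030·9.81) = 5.87 m.

h_f ≈ 5.87 m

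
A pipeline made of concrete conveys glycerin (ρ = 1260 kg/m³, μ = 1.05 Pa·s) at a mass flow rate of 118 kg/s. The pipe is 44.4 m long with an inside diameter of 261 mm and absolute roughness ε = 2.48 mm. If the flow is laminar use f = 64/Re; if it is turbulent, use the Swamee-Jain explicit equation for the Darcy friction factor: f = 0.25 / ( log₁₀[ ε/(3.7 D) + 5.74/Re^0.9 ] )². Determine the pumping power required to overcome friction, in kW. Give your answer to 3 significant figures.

A = πD²/4 = π(0.261)²/4 = 0.0535 m²; mean velocity V = ṁ/(ρA) = 118/(1260 · 0.0535) = 1.75 m/s.
Reynolds number Re = ρVD/μ = 1260 · 1.75 · 0.261 / 1.05 = 548.2.
Re < 2300 → laminar flow, so f = 64/Re = 64/548.2 = 0.1167 (the turbulent correlation is not needed).
Darcy-Weisbach: ΔP = f(L/D)(ρV²/2) = 0.1167·(44.4/0.261)·(1260·1.75²/2) = 0.1167·170.1·1930 = 3.833e+04 Pa.
Q = ṁ/ρ = 118/1260 = 0.09365 m³/s.
Pumping power P = QΔP = 0.09365·3.833e+04 = 3590 W = 3.59 kW.

P ≈ 3.59 kW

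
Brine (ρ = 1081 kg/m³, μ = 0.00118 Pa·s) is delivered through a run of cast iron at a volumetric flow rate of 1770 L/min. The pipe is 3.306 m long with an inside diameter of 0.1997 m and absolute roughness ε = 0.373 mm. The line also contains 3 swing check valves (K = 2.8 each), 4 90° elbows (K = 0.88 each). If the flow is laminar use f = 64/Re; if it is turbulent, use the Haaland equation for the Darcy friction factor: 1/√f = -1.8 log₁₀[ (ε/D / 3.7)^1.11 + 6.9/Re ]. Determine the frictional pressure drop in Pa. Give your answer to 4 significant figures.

ΔP ≈ 5906 Pa

Q = 1770 L/min = 1770/60000 = 0.0295 m³/s.
Cross-sectional area A = πD²/4 = π(0.1997)²/4 = 0.03132 m²; mean velocity V = Q/A = 0.0295/0.03132 = 0.9418 m/s.
Reynolds number Re = ρVD/μ = 1081 · 0.9418 · 0.1997 / 0.00118 = 1.723e+05.
Re > 4000 → turbulent. Relative roughness ε/D = 0.000373/0.1997 = 0.00187. Haaland: 1/√f = -1.8 log₁₀[(0.00187/3.7)^1.11 + 6.9/1.723e+05] = -1.8 log₁₀[0.000219 + 4e-05] = 6.456, so f = 0.02399.
Total minor-loss coefficient ΣK = 3·2.8 + 4·0.88 = 11.9.
ΔP = [f·L/D + ΣK]·(ρV²/2) = [0.02399·3.306/0.1997 + 11.9]·(1081·0.9418²/2) = [0.3972 + 11.9]·479.5 = 5906 Pa.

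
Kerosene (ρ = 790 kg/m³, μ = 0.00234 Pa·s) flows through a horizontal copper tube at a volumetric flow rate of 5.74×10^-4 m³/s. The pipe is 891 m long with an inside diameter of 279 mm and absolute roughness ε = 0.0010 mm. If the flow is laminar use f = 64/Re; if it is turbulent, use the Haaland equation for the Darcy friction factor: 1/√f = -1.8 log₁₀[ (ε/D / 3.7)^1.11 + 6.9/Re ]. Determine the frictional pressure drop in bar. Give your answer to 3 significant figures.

Cross-sectional area A = πD²/4 = π(0.279)²/4 = 0.06114 m²; mean velocity V = Q/A = 0.000574/0.06114 = 0.009389 m/s.
Reynolds number Re = ρVD/μ = 790 · 0.009389 · 0.279 / 0.00234 = 884.4.
Re < 2300 → laminar flow, so f = 64/Re = 64/884.4 = 0.07237 (the turbulent correlation is not needed).
Darcy-Weisbach: ΔP = f(L/D)(ρV²/2) = 0.07237·(891/0.279)·(790·0.009389²/2) = 0.07237·3194·0.03482 = 8.047 Pa.
ΔP = 8.047 Pa = 8.05×10^-5 bar.

ΔP ≈ 8.05×10^-5 bar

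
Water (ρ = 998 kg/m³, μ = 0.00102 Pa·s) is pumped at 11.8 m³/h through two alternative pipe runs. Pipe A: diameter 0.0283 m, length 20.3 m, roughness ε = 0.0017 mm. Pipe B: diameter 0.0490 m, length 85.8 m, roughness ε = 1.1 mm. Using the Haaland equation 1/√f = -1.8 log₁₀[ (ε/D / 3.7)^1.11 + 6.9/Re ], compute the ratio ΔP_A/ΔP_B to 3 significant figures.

Pipe A: V = Q/A = 0.003278/0.000629 = 5.211 m/s; Re = 1.443e+05; ε/D = 6.01e-05; Haaland → f = 0.01686; ΔP_A = f(L/D)(ρV²/2) = 1.639e+05 Pa.
Pipe B: V = Q/A = 0.003278/0.001886 = 1.738 m/s; Re = 8.333e+04; ε/D = 0.0224; Haaland → f = 0.05139; ΔP_B = f(L/D)(ρV²/2) = 1.357e+05 Pa.
ΔP_A/ΔP_B = 1.639e+05/1.357e+05 = 1.21.

ΔP_A/ΔP_B ≈ 1.21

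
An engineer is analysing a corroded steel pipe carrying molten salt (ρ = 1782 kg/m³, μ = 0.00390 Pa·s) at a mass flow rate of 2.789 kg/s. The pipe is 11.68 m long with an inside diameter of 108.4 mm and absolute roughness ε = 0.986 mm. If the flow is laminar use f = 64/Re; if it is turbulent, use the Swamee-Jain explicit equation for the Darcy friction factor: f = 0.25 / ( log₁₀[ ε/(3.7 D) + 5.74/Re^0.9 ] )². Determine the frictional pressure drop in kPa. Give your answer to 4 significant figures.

A = πD²/4 = π(0.1084)²/4 = 0.009229 m²; mean velocity V = ṁ/(ρA) = 2.789/(1782 · 0.009229) = 0.1696 m/s.
Reynolds number Re = ρVD/μ = 1782 · 0.1696 · 0.1084 / 0.0039 = 8400.
Re > 4000 → turbulent. Relative roughness ε/D = 0.000986/0.1084 = 0.0091. Swamee-Jain: f = 0.25/(log₁₀[0.0091/3.7 + 5.74/8400^0.9])² = 0.25/(log₁₀[0.00246 + 0.00169])² = 0.25/(-2.382)² = 0.04404.
Darcy-Weisbach: ΔP = f(L/D)(ρV²/2) = 0.04404·(11.68/0.1084)·(1782·0.1696²/2) = 0.04404·107.7·25.62 = 121.6 Pa.
ΔP = 121.6 Pa = 0.1216 kPa.

ΔP ≈ 0.1216 kPa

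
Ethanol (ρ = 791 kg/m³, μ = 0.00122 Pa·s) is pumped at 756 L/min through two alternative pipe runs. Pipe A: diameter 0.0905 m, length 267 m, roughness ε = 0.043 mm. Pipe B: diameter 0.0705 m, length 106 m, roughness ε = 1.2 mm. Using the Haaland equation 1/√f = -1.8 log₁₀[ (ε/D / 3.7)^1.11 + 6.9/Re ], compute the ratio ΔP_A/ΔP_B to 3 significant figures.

Pipe A: V = Q/A = 0.0126/0.006433 = 1.959 m/s; Re = 1.149e+05; ε/D = 0.000475; Haaland → f = 0.01961; ΔP_A = f(L/D)(ρV²/2) = 8.781e+04 Pa.
Pipe B: V = Q/A = 0.0126/0.003904 = 3.228 m/s; Re = 1.475e+05; ε/D = 0.017; Haaland → f = 0.04614; ΔP_B = f(L/D)(ρV²/2) = 2.858e+05 Pa.
ΔP_A/ΔP_B = 8.781e+04/2.858e+05 = 0.307.

ΔP_A/ΔP_B ≈ 0.307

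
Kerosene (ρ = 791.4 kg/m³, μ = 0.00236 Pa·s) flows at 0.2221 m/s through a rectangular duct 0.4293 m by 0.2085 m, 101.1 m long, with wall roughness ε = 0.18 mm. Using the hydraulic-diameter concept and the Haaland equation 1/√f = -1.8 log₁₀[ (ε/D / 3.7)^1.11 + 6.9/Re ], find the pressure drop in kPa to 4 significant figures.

Hydraulic diameter D_h = 4A/P = 4·(0.4293·0.2085)/(2·(0.4293+0.2085)) = 0.358/1.276 = 0.2807 m.
Re = ρVD_h/μ = 791.4·0.2221·0.2807/0.00236 = 2.09e+04.
ε/D_h = 0.00018/0.2807 = 0.000641; Haaland gives 1/√f = -1.8 log₁₀[6.69e-05+0.00033] = 6.122, so f = 0.02668.
ΔP = f(L/D_h)(ρV²/2) = 0.02668·101.1/0.2807·19.52 = 187.6 Pa.
ΔP = 0.1876 kPa.

ΔP ≈ 0.1876 kPa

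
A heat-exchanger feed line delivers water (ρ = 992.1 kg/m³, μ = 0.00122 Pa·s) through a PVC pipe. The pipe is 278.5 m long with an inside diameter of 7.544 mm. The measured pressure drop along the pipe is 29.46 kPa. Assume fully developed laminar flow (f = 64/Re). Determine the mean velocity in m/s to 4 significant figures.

V ≈ 0.1542 m/s

For laminar flow, f = 64/Re with Re = ρVD/μ, so Darcy-Weisbach reduces to ΔP = 32μLV/D². Solving for V: V = ΔP·D²/(32μL) = 2.946e+04·(0.007544)²/(32·0.00122·278.5) = 0.1542 m/s.
Check: Re = ρVD/μ = 992.1·0.1542·0.007544/0.00122 = 946 < 2300, so the laminar assumption holds.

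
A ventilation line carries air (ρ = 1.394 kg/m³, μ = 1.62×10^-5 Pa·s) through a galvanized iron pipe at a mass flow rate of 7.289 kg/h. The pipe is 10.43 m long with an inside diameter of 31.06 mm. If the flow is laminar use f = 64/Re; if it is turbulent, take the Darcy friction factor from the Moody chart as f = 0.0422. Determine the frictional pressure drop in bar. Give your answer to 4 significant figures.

ṁ = 7.289 kg/h = 7.289/3600 = 0.002025 kg/s.
A = πD²/4 = π(0.03106)²/4 = 0.0007577 m²; mean velocity V = ṁ/(ρA) = 0.002025/(1.394 · 0.0007577) = 1.917 m/s.
Reynolds number Re = ρVD/μ = 1.394 · 1.917 · 0.03106 / 1.62e-05 = 5123.
Re > 4000 → turbulent; use the Moody-chart value f = 0.0422.
Darcy-Weisbach: ΔP = f(L/D)(ρV²/2) = 0.0422·(10.43/0.03106)·(1.394·1.917²/2) = 0.0422·335.8·2.561 = 36.3 Pa.
ΔP = 36.3 Pa = 3.630×10^-4 bar.

ΔP ≈ 3.630×10^-4 bar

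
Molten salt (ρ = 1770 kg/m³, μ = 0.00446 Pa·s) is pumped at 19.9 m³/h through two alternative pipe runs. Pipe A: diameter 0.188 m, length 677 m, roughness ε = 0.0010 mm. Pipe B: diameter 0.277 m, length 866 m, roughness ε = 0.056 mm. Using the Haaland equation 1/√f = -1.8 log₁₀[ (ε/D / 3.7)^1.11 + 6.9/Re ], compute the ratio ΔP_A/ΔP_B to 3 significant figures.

ΔP_A/ΔP_B ≈ 4.86

Pipe A: V = Q/A = 0.005528/0.02776 = 0.1991 m/s; Re = 1.486e+04; ε/D = 5.32e-06; Haaland → f = 0.02779; ΔP_A = f(L/D)(ρV²/2) = 3512 Pa.
Pipe B: V = Q/A = 0.005528/0.06026 = 0.09173 m/s; Re = 1.008e+04; ε/D = 0.000202; Haaland → f = 0.03104; ΔP_B = f(L/D)(ρV²/2) = 722.7 Pa.
ΔP_A/ΔP_B = 3512/722.7 = 4.86.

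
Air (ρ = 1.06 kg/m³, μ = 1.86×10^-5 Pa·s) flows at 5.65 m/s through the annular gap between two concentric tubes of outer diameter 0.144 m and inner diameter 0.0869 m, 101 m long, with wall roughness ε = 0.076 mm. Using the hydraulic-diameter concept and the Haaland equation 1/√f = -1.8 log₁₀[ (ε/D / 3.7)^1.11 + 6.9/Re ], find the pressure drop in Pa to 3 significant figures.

ΔP ≈ 859 Pa

Hydraulic diameter D_h = 4A/P = D_o - D_i = 0.144 - 0.0869 = 0.0571 m.
Re = ρVD_h/μ = 1.06·5.65·0.0571/1.86e-05 = 1.839e+04.
ε/D_h = 7.6e-05/0.0571 = 0.00133; Haaland gives 1/√f = -1.8 log₁₀[0.00015+0.000375] = 5.903, so f = 0.0287.
ΔP = f(L/D_h)(ρV²/2) = 0.0287·101/0.0571·16.92 = 858.9 Pa.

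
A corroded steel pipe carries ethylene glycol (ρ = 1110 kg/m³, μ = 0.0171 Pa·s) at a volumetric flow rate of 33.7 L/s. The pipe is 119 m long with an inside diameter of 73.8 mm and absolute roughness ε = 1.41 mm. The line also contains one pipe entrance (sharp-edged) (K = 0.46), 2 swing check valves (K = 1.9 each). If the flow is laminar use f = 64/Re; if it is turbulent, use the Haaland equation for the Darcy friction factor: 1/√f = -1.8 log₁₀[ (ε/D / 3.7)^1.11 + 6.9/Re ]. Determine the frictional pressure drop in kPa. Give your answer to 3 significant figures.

ΔP ≈ 2860 kPa

Q = 33.7 L/s = 33.7/1000 = 0.0337 m³/s.
Cross-sectional area A = πD²/4 = π(0.0738)²/4 = 0.004278 m²; mean velocity V = Q/A = 0.0337/0.004278 = 7.878 m/s.
Reynolds number Re = ρVD/μ = 1110 · 7.878 · 0.0738 / 0.0171 = 3.774e+04.
Re > 4000 → turbulent. Relative roughness ε/D = 0.00141/0.0738 = 0.0191. Haaland: 1/√f = -1.8 log₁₀[(0.0191/3.7)^1.11 + 6.9/3.774e+04] = -1.8 log₁₀[0.00289 + 0.000183] = 4.522, so f = 0.04891.
Total minor-loss coefficient ΣK = 1·0.46 + 2·1.9 = 4.26.
ΔP = [f·L/D + ΣK]·(ρV²/2) = [0.04891·119/0.0738 + 4.26]·(1110·7.878²/2) = [78.87 + 4.26]·3.445e+04 = 2.864e+06 Pa.
ΔP = 2.864e+06 Pa = 2860 kPa.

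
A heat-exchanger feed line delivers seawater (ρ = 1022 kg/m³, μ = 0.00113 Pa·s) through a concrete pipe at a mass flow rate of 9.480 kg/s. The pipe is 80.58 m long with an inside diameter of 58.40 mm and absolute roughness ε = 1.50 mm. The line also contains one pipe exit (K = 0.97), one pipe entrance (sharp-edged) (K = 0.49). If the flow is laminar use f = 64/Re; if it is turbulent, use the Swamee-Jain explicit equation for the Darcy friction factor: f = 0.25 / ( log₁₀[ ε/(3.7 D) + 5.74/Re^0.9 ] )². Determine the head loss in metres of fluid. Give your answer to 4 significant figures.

A = πD²/4 = π(0.0584)²/4 = 0.002679 m²; mean velocity V = ṁ/(ρA) = 9.48/(1022 · 0.002679) = 3.463 m/s.
Reynolds number Re = ρVD/μ = 1022 · 3.463 · 0.0584 / 0.00113 = 1.829e+05.
Re > 4000 → turbulent. Relative roughness ε/D = 0.0015/0.0584 = 0.0257. Swamee-Jain: f = 0.25/(log₁₀[0.0257/3.7 + 5.74/1.829e+05^0.9])² = 0.25/(log₁₀[0.00694 + 0.000105])² = 0.25/(-2.152)² = 0.05398.
Total minor-loss coefficient ΣK = 1·0.97 + 1·0.49 = 1.46.
ΔP = [f·L/D + ΣK]·(ρV²/2) = [0.05398·80.58/0.0584 + 1.46]·(1022·3.463²/2) = [74.49 + 1.46]·6128 = 4.654e+05 Pa.
Head loss h_f = ΔP/(ρg) = 4.654e+05/(1022·9.81) = 46.42 m.

h_f ≈ 46.42 m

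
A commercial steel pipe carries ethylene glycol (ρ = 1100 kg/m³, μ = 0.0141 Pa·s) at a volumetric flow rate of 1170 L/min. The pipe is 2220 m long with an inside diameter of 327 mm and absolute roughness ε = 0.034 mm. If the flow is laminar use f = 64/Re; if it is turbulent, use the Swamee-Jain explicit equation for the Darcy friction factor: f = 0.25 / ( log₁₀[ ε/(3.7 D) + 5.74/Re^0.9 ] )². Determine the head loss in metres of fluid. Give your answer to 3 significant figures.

Q = 1170 L/min = 1170/60000 = 0.0195 m³/s.
Cross-sectional area A = πD²/4 = π(0.327)²/4 = 0.08398 m²; mean velocity V = Q/A = 0.0195/0.08398 = 0.2322 m/s.
Reynolds number Re = ρVD/μ = 1100 · 0.2322 · 0.327 / 0.0141 = 5923.
Re > 4000 → turbulent. Relative roughness ε/D = 3.4e-05/0.327 = 0.000104. Swamee-Jain: f = 0.25/(log₁₀[0.000104/3.7 + 5.74/5923^0.9])² = 0.25/(log₁₀[2.81e-05 + 0.00231])² = 0.25/(-2.631)² = 0.03611.
Darcy-Weisbach: ΔP = f(L/D)(ρV²/2) = 0.03611·(2220/0.327)·(1100·0.2322²/2) = 0.03611·6789·29.65 = 7270 Pa.
Head loss h_f = ΔP/(ρg) = 7270/(1100·9.81) = 0.674 m.

h_f ≈ 0.674 m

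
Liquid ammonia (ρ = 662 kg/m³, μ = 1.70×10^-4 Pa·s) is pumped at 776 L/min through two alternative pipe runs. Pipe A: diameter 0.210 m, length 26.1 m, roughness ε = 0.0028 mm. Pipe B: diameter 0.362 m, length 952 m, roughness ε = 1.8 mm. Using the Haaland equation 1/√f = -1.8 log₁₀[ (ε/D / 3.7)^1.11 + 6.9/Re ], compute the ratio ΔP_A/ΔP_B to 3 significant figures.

Pipe A: V = Q/A = 0.01293/0.03464 = 0.3734 m/s; Re = 3.054e+05; ε/D = 1.33e-05; Haaland → f = 0.0144; ΔP_A = f(L/D)(ρV²/2) = 82.63 Pa.
Pipe B: V = Q/A = 0.01293/0.1029 = 0.1257 m/s; Re = 1.771e+05; ε/D = 0.00497; Haaland → f = 0.03087; ΔP_B = f(L/D)(ρV²/2) = 424.3 Pa.
ΔP_A/ΔP_B = 82.63/424.3 = 0.195.

ΔP_A/ΔP_B ≈ 0.195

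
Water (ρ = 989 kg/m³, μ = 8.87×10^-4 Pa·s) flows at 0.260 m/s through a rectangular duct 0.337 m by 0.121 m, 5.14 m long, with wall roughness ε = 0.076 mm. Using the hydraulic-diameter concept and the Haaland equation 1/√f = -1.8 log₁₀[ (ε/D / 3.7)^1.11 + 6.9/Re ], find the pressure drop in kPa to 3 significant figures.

ΔP ≈ 0.0211 kPa

Hydraulic diameter D_h = 4A/P = 4·(0.337·0.121)/(2·(0.337+0.121)) = 0.1631/0.916 = 0.1781 m.
Re = ρVD_h/μ = 989·0.26·0.1781/0.000887 = 5.162e+04.
ε/D_h = 7.6e-05/0.1781 = 0.000427; Haaland gives 1/√f = -1.8 log₁₀[4.25e-05+0.000134] = 6.757, so f = 0.0219.
ΔP = f(L/D_h)(ρV²/2) = 0.0219·5.14/0.1781·33.43 = 21.13 Pa.
ΔP = 0.0211 kPa.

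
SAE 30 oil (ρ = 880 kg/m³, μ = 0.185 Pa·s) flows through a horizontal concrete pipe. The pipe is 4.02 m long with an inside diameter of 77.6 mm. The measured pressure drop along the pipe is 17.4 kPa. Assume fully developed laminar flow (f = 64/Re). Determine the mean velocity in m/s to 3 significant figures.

For laminar flow, f = 64/Re with Re = ρVD/μ, so Darcy-Weisbach reduces to ΔP = 32μLV/D². Solving for V: V = ΔP·D²/(32μL) = 1.74e+04·(0.0776)²/(32·0.185·4.02) = 4.403 m/s.
Check: Re = ρVD/μ = 880·4.403·0.0776/0.185 = 1625 < 2300, so the laminar assumption holds.

V ≈ 4.40 m/s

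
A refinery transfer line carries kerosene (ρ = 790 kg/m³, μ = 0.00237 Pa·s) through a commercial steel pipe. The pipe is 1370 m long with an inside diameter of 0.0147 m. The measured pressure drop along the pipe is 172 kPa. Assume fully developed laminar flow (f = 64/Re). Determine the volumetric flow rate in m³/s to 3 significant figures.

For laminar flow, f = 64/Re with Re = ρVD/μ, so Darcy-Weisbach reduces to ΔP = 32μLV/D². Solving for V: V = ΔP·D²/(32μL) = 1.72e+05·(0.0147)²/(32·0.00237·1370) = 0.3577 m/s.
Check: Re = ρVD/μ = 790·0.3577·0.0147/0.00237 = 1753 < 2300, so the laminar assumption holds.
Q = V·A = 0.3577·(π/4·0.0147²) = 6.071e-05 m³/s = 6.07×10^-5 m³/s.

Q ≈ 6.07×10^-5 m³/s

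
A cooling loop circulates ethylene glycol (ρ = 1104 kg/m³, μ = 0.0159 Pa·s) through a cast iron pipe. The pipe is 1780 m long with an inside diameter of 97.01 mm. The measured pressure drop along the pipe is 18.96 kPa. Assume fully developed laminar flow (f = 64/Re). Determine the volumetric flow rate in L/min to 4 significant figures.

Q ≈ 87.37 L/min

For laminar flow, f = 64/Re with Re = ρVD/μ, so Darcy-Weisbach reduces to ΔP = 32μLV/D². Solving for V: V = ΔP·D²/(32μL) = 1.896e+04·(0.09701)²/(32·0.0159·1780) = 0.197 m/s.
Check: Re = ρVD/μ = 1104·0.197·0.09701/0.0159 = 1327 < 2300, so the laminar assumption holds.
Q = V·A = 0.197·(π/4·0.09701²) = 0.001456 m³/s = 87.37 L/min.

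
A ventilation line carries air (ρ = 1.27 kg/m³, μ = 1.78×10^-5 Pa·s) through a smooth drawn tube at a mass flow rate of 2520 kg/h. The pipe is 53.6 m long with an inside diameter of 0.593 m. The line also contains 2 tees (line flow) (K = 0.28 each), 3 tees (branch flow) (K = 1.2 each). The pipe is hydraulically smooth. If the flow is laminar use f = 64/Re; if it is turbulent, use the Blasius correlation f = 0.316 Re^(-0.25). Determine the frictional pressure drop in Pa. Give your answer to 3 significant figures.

ṁ = 2520 kg/h = 2520/3600 = 0.7 kg/s.
A = πD²/4 = π(0.593)²/4 = 0.2762 m²; mean velocity V = ṁ/(ρA) = 0.7/(1.27 · 0.2762) = 1.996 m/s.
Reynolds number Re = ρVD/μ = 1.27 · 1.996 · 0.593 / 1.78e-05 = 8.444e+04.
Re > 4000 → turbulent. Smooth-pipe (Blasius): f = 0.316 Re^(-0.25) = 0.316/(8.444e+04)^0.25 = 0.01854.
Total minor-loss coefficient ΣK = 2·0.28 + 3·1.2 = 4.16.
ΔP = [f·L/D + ΣK]·(ρV²/2) = [0.01854·53.6/0.593 + 4.16]·(1.27·1.996²/2) = [1.676 + 4.16]·2.529 = 14.76 Pa.

ΔP ≈ 14.8 Pa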